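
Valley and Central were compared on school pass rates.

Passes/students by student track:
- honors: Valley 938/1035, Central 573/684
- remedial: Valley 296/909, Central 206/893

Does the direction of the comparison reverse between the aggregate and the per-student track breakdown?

Honors: Valley 938/1035 = 90.6%, Central 573/684 = 83.8% → Valley
Remedial: Valley 296/909 = 32.6%, Central 206/893 = 23.1% → Valley
Overall: Valley 1234/1944 = 63.5%, Central 779/1577 = 49.4% → Valley
Valley wins overall and in every student group — no reversal.

No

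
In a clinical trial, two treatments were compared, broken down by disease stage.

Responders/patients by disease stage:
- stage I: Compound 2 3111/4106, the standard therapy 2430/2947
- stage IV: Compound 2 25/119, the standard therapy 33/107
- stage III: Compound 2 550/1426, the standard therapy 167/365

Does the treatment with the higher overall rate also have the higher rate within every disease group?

Stage I: Compound 2 3111/4106 = 75.8%, the standard therapy 2430/2947 = 82.5% → the standard therapy
Stage IV: Compound 2 25/119 = 21.0%, the standard therapy 33/107 = 30.8% → the standard therapy
Stage III: Compound 2 550/1426 = 38.6%, the standard therapy 167/365 = 45.8% → the standard therapy
Overall: Compound 2 3686/5651 = 65.2%, the standard therapy 2630/3419 = 76.9% → the standard therapy
The standard therapy wins overall and in every disease group — no reversal.

Yes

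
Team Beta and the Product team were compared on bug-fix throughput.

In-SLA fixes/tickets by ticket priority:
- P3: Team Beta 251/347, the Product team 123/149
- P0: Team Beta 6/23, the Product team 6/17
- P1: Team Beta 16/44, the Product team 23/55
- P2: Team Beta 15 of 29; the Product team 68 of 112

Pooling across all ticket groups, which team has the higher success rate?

the Product team

P3: Team Beta 251/347 = 72.3%, the Product team 123/149 = 82.6% → the Product team
P0: Team Beta 6/23 = 26.1%, the Product team 6/17 = 35.3% → the Product team
P1: Team Beta 16/44 = 36.4%, the Product team 23/55 = 41.8% → the Product team
P2: Team Beta 15/29 = 51.7%, the Product team 68/112 = 60.7% → the Product team
Overall: Team Beta 288/443 = 65.0%, the Product team 220/333 = 66.1% → the Product team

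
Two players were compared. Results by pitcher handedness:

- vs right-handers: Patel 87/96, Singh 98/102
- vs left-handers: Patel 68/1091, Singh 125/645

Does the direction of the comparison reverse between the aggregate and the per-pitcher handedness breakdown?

No

Vs right-handers: Patel 87/96 = 90.6%, Singh 98/102 = 96.1% → Singh
Vs left-handers: Patel 68/1091 = 6.2%, Singh 125/645 = 19.4% → Singh
Overall: Patel 155/1187 = 13.1%, Singh 223/747 = 29.9% → Singh
Singh wins overall and in every pitcher group — no reversal.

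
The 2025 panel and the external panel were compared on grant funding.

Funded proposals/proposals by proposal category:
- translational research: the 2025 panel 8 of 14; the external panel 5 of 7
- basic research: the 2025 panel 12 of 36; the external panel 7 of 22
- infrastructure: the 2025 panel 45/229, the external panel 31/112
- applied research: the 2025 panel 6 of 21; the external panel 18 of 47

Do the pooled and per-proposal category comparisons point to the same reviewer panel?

Translational research: the 2025 panel 8/14 = 57.1%, the external panel 5/7 = 71.4% → the external panel
Basic research: the 2025 panel 12/36 = 33.3%, the external panel 7/22 = 31.8% → the 2025 panel
Infrastructure: the 2025 panel 45/229 = 19.7%, the external panel 31/112 = 27.7% → the external panel
Applied research: the 2025 panel 6/21 = 28.6%, the external panel 18/47 = 38.3% → the external panel
Overall: the 2025 panel 71/300 = 23.7%, the external panel 61/188 = 32.4% → the external panel
Neither sweeps: the 2025 panel wins 1 of 4 groups, the external panel wins 3. The external panel wins overall but not every group — no Simpson reversal.

No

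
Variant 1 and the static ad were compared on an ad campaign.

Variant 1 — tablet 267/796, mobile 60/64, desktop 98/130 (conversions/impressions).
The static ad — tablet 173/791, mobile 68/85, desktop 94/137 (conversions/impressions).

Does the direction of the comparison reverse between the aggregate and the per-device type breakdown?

Tablet: Variant 1 267/796 = 33.5%, the static ad 173/791 = 21.9% → Variant 1
Mobile: Variant 1 60/64 = 93.8%, the static ad 68/85 = 80.0% → Variant 1
Desktop: Variant 1 98/130 = 75.4%, the static ad 94/137 = 68.6% → Variant 1
Overall: Variant 1 425/990 = 42.9%, the static ad 335/1013 = 33.1% → Variant 1
Variant 1 wins overall and in every device group — no reversal.

No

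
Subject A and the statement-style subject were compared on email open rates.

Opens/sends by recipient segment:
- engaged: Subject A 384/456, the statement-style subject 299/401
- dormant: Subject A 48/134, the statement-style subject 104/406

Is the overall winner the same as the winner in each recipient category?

Engaged: Subject A 384/456 = 84.2%, the statement-style subject 299/401 = 74.6% → Subject A
Dormant: Subject A 48/134 = 35.8%, the statement-style subject 104/406 = 25.6% → Subject A
Overall: Subject A 432/590 = 73.2%, the statement-style subject 403/807 = 49.9% → Subject A
Subject A wins overall and in every recipient group — no reversal.

Yes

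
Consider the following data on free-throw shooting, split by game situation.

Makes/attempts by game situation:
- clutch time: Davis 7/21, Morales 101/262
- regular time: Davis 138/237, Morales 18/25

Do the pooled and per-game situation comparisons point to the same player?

No

Clutch time: Davis 7/21 = 33.3%, Morales 101/262 = 38.5% → Morales
Regular time: Davis 138/237 = 58.2%, Morales 18/25 = 72.0% → Morales
Overall: Davis 145/258 = 56.2%, Morales 119/287 = 41.5% → Davis
Morales wins each game group but Davis wins overall — the comparison reverses. Morales's attempts skew toward clutch time, which has a lower base rate.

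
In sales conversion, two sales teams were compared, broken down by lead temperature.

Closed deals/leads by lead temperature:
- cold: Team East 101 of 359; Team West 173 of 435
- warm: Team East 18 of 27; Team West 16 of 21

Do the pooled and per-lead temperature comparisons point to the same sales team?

Yes

Cold: Team East 101/359 = 28.1%, Team West 173/435 = 39.8% → Team West
Warm: Team East 18/27 = 66.7%, Team West 16/21 = 76.2% → Team West
Overall: Team East 119/386 = 30.8%, Team West 189/456 = 41.4% → Team West
Team West wins overall and in every lead group — no reversal.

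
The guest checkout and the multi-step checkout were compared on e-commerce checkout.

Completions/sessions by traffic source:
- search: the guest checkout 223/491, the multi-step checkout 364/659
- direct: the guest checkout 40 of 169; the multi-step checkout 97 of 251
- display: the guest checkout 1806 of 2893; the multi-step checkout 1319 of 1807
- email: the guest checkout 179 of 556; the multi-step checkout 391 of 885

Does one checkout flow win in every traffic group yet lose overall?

Search: the guest checkout 223/491 = 45.4%, the multi-step checkout 364/659 = 55.2% → the multi-step checkout
Direct: the guest checkout 40/169 = 23.7%, the multi-step checkout 97/251 = 38.6% → the multi-step checkout
Display: the guest checkout 1806/2893 = 62.4%, the multi-step checkout 1319/1807 = 73.0% → the multi-step checkout
Email: the guest checkout 179/556 = 32.2%, the multi-step checkout 391/885 = 44.2% → the multi-step checkout
Overall: the guest checkout 2248/4109 = 54.7%, the multi-step checkout 2171/3602 = 60.3% → the multi-step checkout
The multi-step checkout wins overall and in every traffic group — no reversal.

No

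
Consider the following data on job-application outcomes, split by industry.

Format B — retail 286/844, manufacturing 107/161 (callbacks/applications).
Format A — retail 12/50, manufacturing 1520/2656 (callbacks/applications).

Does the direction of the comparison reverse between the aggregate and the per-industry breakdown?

Retail: Format B 286/844 = 33.9%, Format A 12/50 = 24.0% → Format B
Manufacturing: Format B 107/161 = 66.5%, Format A 1520/2656 = 57.2% → Format B
Overall: Format B 393/1005 = 39.1%, Format A 1532/2706 = 56.6% → Format A
Format B wins each industry group but Format A wins overall — the comparison reverses. Format B's applications skew toward retail, which has a lower base rate.

Yes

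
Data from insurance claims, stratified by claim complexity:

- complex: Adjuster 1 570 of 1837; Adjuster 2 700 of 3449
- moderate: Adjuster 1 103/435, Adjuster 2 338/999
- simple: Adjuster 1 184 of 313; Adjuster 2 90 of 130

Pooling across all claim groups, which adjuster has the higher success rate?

Complex: Adjuster 1 570/1837 = 31.0%, Adjuster 2 700/3449 = 20.3% → Adjuster 1
Moderate: Adjuster 1 103/435 = 23.7%, Adjuster 2 338/999 = 33.8% → Adjuster 2
Simple: Adjuster 1 184/313 = 58.8%, Adjuster 2 90/130 = 69.2% → Adjuster 2
Overall: Adjuster 1 857/2585 = 33.2%, Adjuster 2 1128/4578 = 24.6% → Adjuster 1
(Neither sweeps every claim group, but Adjuster 1 has the higher pooled rate.)

Adjuster 1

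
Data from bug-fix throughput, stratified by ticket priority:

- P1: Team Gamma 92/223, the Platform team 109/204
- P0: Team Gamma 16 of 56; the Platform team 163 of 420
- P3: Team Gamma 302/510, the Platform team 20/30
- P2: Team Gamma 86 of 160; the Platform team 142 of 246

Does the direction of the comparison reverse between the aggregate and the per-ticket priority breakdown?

Yes

P1: Team Gamma 92/223 = 41.3%, the Platform team 109/204 = 53.4% → the Platform team
P0: Team Gamma 16/56 = 28.6%, the Platform team 163/420 = 38.8% → the Platform team
P3: Team Gamma 302/510 = 59.2%, the Platform team 20/30 = 66.7% → the Platform team
P2: Team Gamma 86/160 = 53.8%, the Platform team 142/246 = 57.7% → the Platform team
Overall: Team Gamma 496/949 = 52.3%, the Platform team 434/900 = 48.2% → Team Gamma
The Platform team wins each ticket group but Team Gamma wins overall — the comparison reverses. The Platform team's tickets skew toward P0, which has a lower base rate.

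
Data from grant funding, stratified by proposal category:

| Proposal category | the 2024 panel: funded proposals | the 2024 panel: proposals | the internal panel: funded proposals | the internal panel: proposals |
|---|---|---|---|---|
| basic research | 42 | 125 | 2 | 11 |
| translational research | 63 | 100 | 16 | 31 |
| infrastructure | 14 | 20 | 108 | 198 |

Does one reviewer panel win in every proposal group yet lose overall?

Yes

Basic research: the 2024 panel 42/125 = 33.6%, the internal panel 2/11 = 18.2% → the 2024 panel
Translational research: the 2024 panel 63/100 = 63.0%, the internal panel 16/31 = 51.6% → the 2024 panel
Infrastructure: the 2024 panel 14/20 = 70.0%, the internal panel 108/198 = 54.5% → the 2024 panel
Overall: the 2024 panel 119/245 = 48.6%, the internal panel 126/240 = 52.5% → the internal panel
The 2024 panel wins each proposal group but the internal panel wins overall — the comparison reverses. The 2024 panel's proposals skew toward basic research, which has a lower base rate.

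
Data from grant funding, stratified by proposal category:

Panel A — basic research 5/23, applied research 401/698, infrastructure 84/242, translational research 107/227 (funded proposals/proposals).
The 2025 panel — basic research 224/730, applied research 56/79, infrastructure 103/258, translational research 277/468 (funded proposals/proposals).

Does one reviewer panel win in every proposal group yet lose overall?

Yes

Basic research: Panel A 5/23 = 21.7%, the 2025 panel 224/730 = 30.7% → the 2025 panel
Applied research: Panel A 401/698 = 57.4%, the 2025 panel 56/79 = 70.9% → the 2025 panel
Infrastructure: Panel A 84/242 = 34.7%, the 2025 panel 103/258 = 39.9% → the 2025 panel
Translational research: Panel A 107/227 = 47.1%, the 2025 panel 277/468 = 59.2% → the 2025 panel
Overall: Panel A 597/1190 = 50.2%, the 2025 panel 660/1535 = 43.0% → Panel A
The 2025 panel wins each proposal group but Panel A wins overall — the comparison reverses. The 2025 panel's proposals skew toward basic research, which has a lower base rate.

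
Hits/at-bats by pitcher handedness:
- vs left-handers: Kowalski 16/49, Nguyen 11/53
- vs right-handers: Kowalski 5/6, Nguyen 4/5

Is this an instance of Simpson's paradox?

No

Vs left-handers: Kowalski 16/49 = 32.7%, Nguyen 11/53 = 20.8% → Kowalski
Vs right-handers: Kowalski 5/6 = 83.3%, Nguyen 4/5 = 80.0% → Kowalski
Overall: Kowalski 21/55 = 38.2%, Nguyen 15/58 = 25.9% → Kowalski
Kowalski wins overall and in every pitcher group — no reversal.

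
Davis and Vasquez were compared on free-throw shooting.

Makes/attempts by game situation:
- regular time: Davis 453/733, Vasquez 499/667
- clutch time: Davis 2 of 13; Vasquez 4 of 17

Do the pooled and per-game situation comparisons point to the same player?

Regular time: Davis 453/733 = 61.8%, Vasquez 499/667 = 74.8% → Vasquez
Clutch time: Davis 2/13 = 15.4%, Vasquez 4/17 = 23.5% → Vasquez
Overall: Davis 455/746 = 61.0%, Vasquez 503/684 = 73.5% → Vasquez
Vasquez wins overall and in every game group — no reversal.

Yes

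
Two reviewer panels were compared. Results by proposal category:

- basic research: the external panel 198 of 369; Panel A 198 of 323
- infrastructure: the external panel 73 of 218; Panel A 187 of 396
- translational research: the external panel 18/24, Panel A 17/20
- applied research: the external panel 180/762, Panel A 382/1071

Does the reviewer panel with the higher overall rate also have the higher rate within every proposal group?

Basic research: the external panel 198/369 = 53.7%, Panel A 198/323 = 61.3% → Panel A
Infrastructure: the external panel 73/218 = 33.5%, Panel A 187/396 = 47.2% → Panel A
Translational research: the external panel 18/24 = 75.0%, Panel A 17/20 = 85.0% → Panel A
Applied research: the external panel 180/762 = 23.6%, Panel A 382/1071 = 35.7% → Panel A
Overall: the external panel 469/1373 = 34.2%, Panel A 784/1810 = 43.3% → Panel A
Panel A wins overall and in every proposal group — no reversal.

Yes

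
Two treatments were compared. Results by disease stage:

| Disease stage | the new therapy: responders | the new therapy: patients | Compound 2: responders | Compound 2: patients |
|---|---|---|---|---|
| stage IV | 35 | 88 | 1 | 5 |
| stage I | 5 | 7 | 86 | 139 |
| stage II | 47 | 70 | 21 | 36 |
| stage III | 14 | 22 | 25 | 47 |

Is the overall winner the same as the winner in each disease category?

Stage IV: the new therapy 35/88 = 39.8%, Compound 2 1/5 = 20.0% → the new therapy
Stage I: the new therapy 5/7 = 71.4%, Compound 2 86/139 = 61.9% → the new therapy
Stage II: the new therapy 47/70 = 67.1%, Compound 2 21/36 = 58.3% → the new therapy
Stage III: the new therapy 14/22 = 63.6%, Compound 2 25/47 = 53.2% → the new therapy
Overall: the new therapy 101/187 = 54.0%, Compound 2 133/227 = 58.6% → Compound 2
The new therapy wins each disease group but Compound 2 wins overall — the comparison reverses. The new therapy's patients skew toward stage IV, which has a lower base rate.

No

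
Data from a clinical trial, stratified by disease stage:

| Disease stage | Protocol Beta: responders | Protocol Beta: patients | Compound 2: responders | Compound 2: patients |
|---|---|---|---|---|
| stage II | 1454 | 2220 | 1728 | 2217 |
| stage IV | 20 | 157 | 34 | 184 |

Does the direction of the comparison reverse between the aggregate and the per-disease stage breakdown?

No

Stage II: Protocol Beta 1454/2220 = 65.5%, Compound 2 1728/2217 = 77.9% → Compound 2
Stage IV: Protocol Beta 20/157 = 12.7%, Compound 2 34/184 = 18.5% → Compound 2
Overall: Protocol Beta 1474/2377 = 62.0%, Compound 2 1762/2401 = 73.4% → Compound 2
Compound 2 wins overall and in every disease group — no reversal.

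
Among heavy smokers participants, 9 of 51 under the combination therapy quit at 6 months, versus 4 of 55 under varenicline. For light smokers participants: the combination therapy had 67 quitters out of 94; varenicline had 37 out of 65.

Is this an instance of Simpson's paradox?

No

Heavy smokers: the combination therapy 9/51 = 17.6%, varenicline 4/55 = 7.3% → the combination therapy
Light smokers: the combination therapy 67/94 = 71.3%, varenicline 37/65 = 56.9% → the combination therapy
Overall: the combination therapy 76/145 = 52.4%, varenicline 41/120 = 34.2% → the combination therapy
The combination therapy wins overall and in every dependence group — no reversal.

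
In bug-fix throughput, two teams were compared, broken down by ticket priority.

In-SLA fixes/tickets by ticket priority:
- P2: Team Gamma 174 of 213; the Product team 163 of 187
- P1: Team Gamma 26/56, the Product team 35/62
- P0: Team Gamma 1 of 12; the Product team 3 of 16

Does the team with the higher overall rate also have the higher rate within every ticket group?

Yes

P2: Team Gamma 174/213 = 81.7%, the Product team 163/187 = 87.2% → the Product team
P1: Team Gamma 26/56 = 46.4%, the Product team 35/62 = 56.5% → the Product team
P0: Team Gamma 1/12 = 8.3%, the Product team 3/16 = 18.8% → the Product team
Overall: Team Gamma 201/281 = 71.5%, the Product team 201/265 = 75.8% → the Product team
The Product team wins overall and in every ticket group — no reversal.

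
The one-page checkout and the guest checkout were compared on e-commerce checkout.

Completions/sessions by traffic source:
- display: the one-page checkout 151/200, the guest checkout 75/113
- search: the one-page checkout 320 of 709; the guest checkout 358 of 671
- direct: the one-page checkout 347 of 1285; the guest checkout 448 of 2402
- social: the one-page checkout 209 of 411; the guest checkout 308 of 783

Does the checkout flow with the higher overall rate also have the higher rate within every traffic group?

No

Display: the one-page checkout 151/200 = 75.5%, the guest checkout 75/113 = 66.4% → the one-page checkout
Search: the one-page checkout 320/709 = 45.1%, the guest checkout 358/671 = 53.4% → the guest checkout
Direct: the one-page checkout 347/1285 = 27.0%, the guest checkout 448/2402 = 18.7% → the one-page checkout
Social: the one-page checkout 209/411 = 50.9%, the guest checkout 308/783 = 39.3% → the one-page checkout
Overall: the one-page checkout 1027/2605 = 39.4%, the guest checkout 1189/3969 = 30.0% → the one-page checkout
Neither sweeps: the one-page checkout wins 3 of 4 groups, the guest checkout wins 1. The one-page checkout wins overall but not every group — no Simpson reversal.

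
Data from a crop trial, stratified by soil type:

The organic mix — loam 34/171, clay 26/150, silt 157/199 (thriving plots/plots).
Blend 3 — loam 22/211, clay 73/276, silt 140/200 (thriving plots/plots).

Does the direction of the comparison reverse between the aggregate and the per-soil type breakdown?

No

Loam: the organic mix 34/171 = 19.9%, Blend 3 22/211 = 10.4% → the organic mix
Clay: the organic mix 26/150 = 17.3%, Blend 3 73/276 = 26.4% → Blend 3
Silt: the organic mix 157/199 = 78.9%, Blend 3 140/200 = 70.0% → the organic mix
Overall: the organic mix 217/520 = 41.7%, Blend 3 235/687 = 34.2% → the organic mix
Neither sweeps: the organic mix wins 2 of 3 groups, Blend 3 wins 1. The organic mix wins overall but not every group — no Simpson reversal.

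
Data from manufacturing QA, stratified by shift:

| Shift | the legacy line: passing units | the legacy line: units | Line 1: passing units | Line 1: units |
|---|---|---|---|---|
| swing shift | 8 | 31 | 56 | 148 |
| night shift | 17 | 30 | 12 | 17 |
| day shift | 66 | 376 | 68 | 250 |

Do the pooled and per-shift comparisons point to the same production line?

Swing shift: the legacy line 8/31 = 25.8%, Line 1 56/148 = 37.8% → Line 1
Night shift: the legacy line 17/30 = 56.7%, Line 1 12/17 = 70.6% → Line 1
Day shift: the legacy line 66/376 = 17.6%, Line 1 68/250 = 27.2% → Line 1
Overall: the legacy line 91/437 = 20.8%, Line 1 136/415 = 32.8% → Line 1
Line 1 wins overall and in every shift group — no reversal.

Yes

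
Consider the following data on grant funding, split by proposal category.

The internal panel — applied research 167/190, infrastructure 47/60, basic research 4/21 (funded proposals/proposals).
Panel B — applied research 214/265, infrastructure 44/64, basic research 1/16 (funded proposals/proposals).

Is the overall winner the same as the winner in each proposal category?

Applied research: the internal panel 167/190 = 87.9%, Panel B 214/265 = 80.8% → the internal panel
Infrastructure: the internal panel 47/60 = 78.3%, Panel B 44/64 = 68.8% → the internal panel
Basic research: the internal panel 4/21 = 19.0%, Panel B 1/16 = 6.2% → the internal panel
Overall: the internal panel 218/271 = 80.4%, Panel B 259/345 = 75.1% → the internal panel
The internal panel wins overall and in every proposal group — no reversal.

Yes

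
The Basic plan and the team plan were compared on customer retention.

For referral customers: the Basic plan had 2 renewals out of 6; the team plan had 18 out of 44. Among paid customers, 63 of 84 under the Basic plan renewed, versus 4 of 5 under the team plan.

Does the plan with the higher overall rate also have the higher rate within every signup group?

Referral: the Basic plan 2/6 = 33.3%, the team plan 18/44 = 40.9% → the team plan
Paid: the Basic plan 63/84 = 75.0%, the team plan 4/5 = 80.0% → the team plan
Overall: the Basic plan 65/90 = 72.2%, the team plan 22/49 = 44.9% → the Basic plan
The team plan wins each signup group but the Basic plan wins overall — the comparison reverses. The team plan's customers skew toward referral, which has a lower base rate.

No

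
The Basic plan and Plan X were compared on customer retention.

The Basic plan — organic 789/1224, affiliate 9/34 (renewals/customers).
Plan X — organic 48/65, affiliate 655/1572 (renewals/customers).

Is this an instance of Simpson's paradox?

Organic: the Basic plan 789/1224 = 64.5%, Plan X 48/65 = 73.8% → Plan X
Affiliate: the Basic plan 9/34 = 26.5%, Plan X 655/1572 = 41.7% → Plan X
Overall: the Basic plan 798/1258 = 63.4%, Plan X 703/1637 = 42.9% → the Basic plan
Plan X wins each signup group but the Basic plan wins overall — the comparison reverses. Plan X's customers skew toward affiliate, which has a lower base rate.

Yes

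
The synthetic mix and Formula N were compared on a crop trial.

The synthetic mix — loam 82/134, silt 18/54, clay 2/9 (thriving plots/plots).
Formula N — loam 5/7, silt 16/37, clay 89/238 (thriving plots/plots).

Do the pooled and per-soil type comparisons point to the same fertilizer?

Loam: the synthetic mix 82/134 = 61.2%, Formula N 5/7 = 71.4% → Formula N
Silt: the synthetic mix 18/54 = 33.3%, Formula N 16/37 = 43.2% → Formula N
Clay: the synthetic mix 2/9 = 22.2%, Formula N 89/238 = 37.4% → Formula N
Overall: the synthetic mix 102/197 = 51.8%, Formula N 110/282 = 39.0% → the synthetic mix
Formula N wins each soil group but the synthetic mix wins overall — the comparison reverses. Formula N's plots skew toward clay, which has a lower base rate.

No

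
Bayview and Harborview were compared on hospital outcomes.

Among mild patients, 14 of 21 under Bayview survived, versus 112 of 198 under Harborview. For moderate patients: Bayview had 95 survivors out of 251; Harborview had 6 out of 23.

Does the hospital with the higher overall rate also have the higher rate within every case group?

Mild: Bayview 14/21 = 66.7%, Harborview 112/198 = 56.6% → Bayview
Moderate: Bayview 95/251 = 37.8%, Harborview 6/23 = 26.1% → Bayview
Overall: Bayview 109/272 = 40.1%, Harborview 118/221 = 53.4% → Harborview
Bayview wins each case group but Harborview wins overall — the comparison reverses. Bayview's patients skew toward moderate, which has a lower base rate.

No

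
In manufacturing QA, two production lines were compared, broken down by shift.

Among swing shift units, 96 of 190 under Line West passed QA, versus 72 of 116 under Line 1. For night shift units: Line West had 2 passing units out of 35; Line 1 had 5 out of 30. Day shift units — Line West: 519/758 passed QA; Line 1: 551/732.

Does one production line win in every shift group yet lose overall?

No

Swing shift: Line West 96/190 = 50.5%, Line 1 72/116 = 62.1% → Line 1
Night shift: Line West 2/35 = 5.7%, Line 1 5/30 = 16.7% → Line 1
Day shift: Line West 519/758 = 68.5%, Line 1 551/732 = 75.3% → Line 1
Overall: Line West 617/983 = 62.8%, Line 1 628/878 = 71.5% → Line 1
Line 1 wins overall and in every shift group — no reversal.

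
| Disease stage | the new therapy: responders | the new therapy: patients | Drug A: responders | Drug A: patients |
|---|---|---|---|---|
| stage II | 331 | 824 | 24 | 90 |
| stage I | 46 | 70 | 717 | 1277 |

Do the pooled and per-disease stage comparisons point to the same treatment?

No

Stage II: the new therapy 331/824 = 40.2%, Drug A 24/90 = 26.7% → the new therapy
Stage I: the new therapy 46/70 = 65.7%, Drug A 717/1277 = 56.1% → the new therapy
Overall: the new therapy 377/894 = 42.2%, Drug A 741/1367 = 54.2% → Drug A
The new therapy wins each disease group but Drug A wins overall — the comparison reverses. The new therapy's patients skew toward stage II, which has a lower base rate.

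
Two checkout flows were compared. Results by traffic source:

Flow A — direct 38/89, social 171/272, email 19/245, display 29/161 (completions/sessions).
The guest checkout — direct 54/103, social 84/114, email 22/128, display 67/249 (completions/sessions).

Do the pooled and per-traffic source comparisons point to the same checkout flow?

Direct: Flow A 38/89 = 42.7%, the guest checkout 54/103 = 52.4% → the guest checkout
Social: Flow A 171/272 = 62.9%, the guest checkout 84/114 = 73.7% → the guest checkout
Email: Flow A 19/245 = 7.8%, the guest checkout 22/128 = 17.2% → the guest checkout
Display: Flow A 29/161 = 18.0%, the guest checkout 67/249 = 26.9% → the guest checkout
Overall: Flow A 257/767 = 33.5%, the guest checkout 227/594 = 38.2% → the guest checkout
The guest checkout wins overall and in every traffic group — no reversal.

Yes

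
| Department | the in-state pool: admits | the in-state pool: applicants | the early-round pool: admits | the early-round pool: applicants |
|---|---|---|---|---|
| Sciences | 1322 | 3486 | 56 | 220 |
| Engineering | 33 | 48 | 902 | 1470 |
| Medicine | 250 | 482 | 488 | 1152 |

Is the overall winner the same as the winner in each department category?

No

Sciences: the in-state pool 1322/3486 = 37.9%, the early-round pool 56/220 = 25.5% → the in-state pool
Engineering: the in-state pool 33/48 = 68.8%, the early-round pool 902/1470 = 61.4% → the in-state pool
Medicine: the in-state pool 250/482 = 51.9%, the early-round pool 488/1152 = 42.4% → the in-state pool
Overall: the in-state pool 1605/4016 = 40.0%, the early-round pool 1446/2842 = 50.9% → the early-round pool
The in-state pool wins each department group but the early-round pool wins overall — the comparison reverses. The in-state pool's applicants skew toward Sciences, which has a lower base rate.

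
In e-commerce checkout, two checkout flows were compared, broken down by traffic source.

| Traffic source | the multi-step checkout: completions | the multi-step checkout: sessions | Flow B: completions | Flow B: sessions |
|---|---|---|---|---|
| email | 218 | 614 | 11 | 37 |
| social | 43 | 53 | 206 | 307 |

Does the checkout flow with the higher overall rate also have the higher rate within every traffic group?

Email: the multi-step checkout 218/614 = 35.5%, Flow B 11/37 = 29.7% → the multi-step checkout
Social: the multi-step checkout 43/53 = 81.1%, Flow B 206/307 = 67.1% → the multi-step checkout
Overall: the multi-step checkout 261/667 = 39.1%, Flow B 217/344 = 63.1% → Flow B
The multi-step checkout wins each traffic group but Flow B wins overall — the comparison reverses. The multi-step checkout's sessions skew toward email, which has a lower base rate.

No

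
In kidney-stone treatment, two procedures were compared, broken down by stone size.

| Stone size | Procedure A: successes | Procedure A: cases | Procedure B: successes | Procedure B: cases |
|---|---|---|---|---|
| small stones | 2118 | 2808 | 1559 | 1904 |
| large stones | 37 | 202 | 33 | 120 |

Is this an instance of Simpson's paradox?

Small stones: Procedure A 2118/2808 = 75.4%, Procedure B 1559/1904 = 81.9% → Procedure B
Large stones: Procedure A 37/202 = 18.3%, Procedure B 33/120 = 27.5% → Procedure B
Overall: Procedure A 2155/3010 = 71.6%, Procedure B 1592/2024 = 78.7% → Procedure B
Procedure B wins overall and in every stone group — no reversal.

No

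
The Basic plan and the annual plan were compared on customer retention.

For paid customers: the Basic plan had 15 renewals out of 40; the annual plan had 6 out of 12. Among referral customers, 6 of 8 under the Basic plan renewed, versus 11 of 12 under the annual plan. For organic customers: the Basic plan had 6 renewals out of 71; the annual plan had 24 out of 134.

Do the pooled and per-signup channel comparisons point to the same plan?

Yes

Paid: the Basic plan 15/40 = 37.5%, the annual plan 6/12 = 50.0% → the annual plan
Referral: the Basic plan 6/8 = 75.0%, the annual plan 11/12 = 91.7% → the annual plan
Organic: the Basic plan 6/71 = 8.5%, the annual plan 24/134 = 17.9% → the annual plan
Overall: the Basic plan 27/119 = 22.7%, the annual plan 41/158 = 25.9% → the annual plan
The annual plan wins overall and in every signup group — no reversal.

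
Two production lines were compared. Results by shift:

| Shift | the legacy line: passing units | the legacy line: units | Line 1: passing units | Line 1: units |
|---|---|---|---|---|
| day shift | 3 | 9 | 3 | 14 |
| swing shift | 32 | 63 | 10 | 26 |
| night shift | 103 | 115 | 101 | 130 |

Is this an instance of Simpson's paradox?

No

Day shift: the legacy line 3/9 = 33.3%, Line 1 3/14 = 21.4% → the legacy line
Swing shift: the legacy line 32/63 = 50.8%, Line 1 10/26 = 38.5% → the legacy line
Night shift: the legacy line 103/115 = 89.6%, Line 1 101/130 = 77.7% → the legacy line
Overall: the legacy line 138/187 = 73.8%, Line 1 114/170 = 67.1% → the legacy line
The legacy line wins overall and in every shift group — no reversal.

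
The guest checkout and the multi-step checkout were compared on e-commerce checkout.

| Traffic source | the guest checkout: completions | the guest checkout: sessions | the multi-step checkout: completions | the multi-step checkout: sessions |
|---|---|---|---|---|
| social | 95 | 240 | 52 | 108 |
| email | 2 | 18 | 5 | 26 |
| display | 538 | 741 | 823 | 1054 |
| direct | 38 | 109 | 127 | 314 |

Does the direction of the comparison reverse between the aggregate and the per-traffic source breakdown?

No

Social: the guest checkout 95/240 = 39.6%, the multi-step checkout 52/108 = 48.1% → the multi-step checkout
Email: the guest checkout 2/18 = 11.1%, the multi-step checkout 5/26 = 19.2% → the multi-step checkout
Display: the guest checkout 538/741 = 72.6%, the multi-step checkout 823/1054 = 78.1% → the multi-step checkout
Direct: the guest checkout 38/109 = 34.9%, the multi-step checkout 127/314 = 40.4% → the multi-step checkout
Overall: the guest checkout 673/1108 = 60.7%, the multi-step checkout 1007/1502 = 67.0% → the multi-step checkout
The multi-step checkout wins overall and in every traffic group — no reversal.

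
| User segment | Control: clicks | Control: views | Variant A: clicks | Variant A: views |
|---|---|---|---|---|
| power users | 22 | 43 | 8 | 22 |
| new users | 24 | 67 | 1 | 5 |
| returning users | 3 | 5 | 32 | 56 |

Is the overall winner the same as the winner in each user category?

Power users: Control 22/43 = 51.2%, Variant A 8/22 = 36.4% → Control
New users: Control 24/67 = 35.8%, Variant A 1/5 = 20.0% → Control
Returning users: Control 3/5 = 60.0%, Variant A 32/56 = 57.1% → Control
Overall: Control 49/115 = 42.6%, Variant A 41/83 = 49.4% → Variant A
Control wins each user group but Variant A wins overall — the comparison reverses. Control's views skew toward new users, which has a lower base rate.

No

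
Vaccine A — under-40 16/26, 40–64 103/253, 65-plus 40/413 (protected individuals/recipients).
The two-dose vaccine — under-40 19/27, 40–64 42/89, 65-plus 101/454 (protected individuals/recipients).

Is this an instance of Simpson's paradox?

Under-40: Vaccine A 16/26 = 61.5%, the two-dose vaccine 19/27 = 70.4% → the two-dose vaccine
40–64: Vaccine A 103/253 = 40.7%, the two-dose vaccine 42/89 = 47.2% → the two-dose vaccine
65-plus: Vaccine A 40/413 = 9.7%, the two-dose vaccine 101/454 = 22.2% → the two-dose vaccine
Overall: Vaccine A 159/692 = 23.0%, the two-dose vaccine 162/570 = 28.4% → the two-dose vaccine
The two-dose vaccine wins overall and in every age group — no reversal.

No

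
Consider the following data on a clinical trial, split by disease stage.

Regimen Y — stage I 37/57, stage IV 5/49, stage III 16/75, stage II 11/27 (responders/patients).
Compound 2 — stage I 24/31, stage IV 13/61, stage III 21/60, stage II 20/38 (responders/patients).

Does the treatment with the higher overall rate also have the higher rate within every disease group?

Stage I: Regimen Y 37/57 = 64.9%, Compound 2 24/31 = 77.4% → Compound 2
Stage IV: Regimen Y 5/49 = 10.2%, Compound 2 13/61 = 21.3% → Compound 2
Stage III: Regimen Y 16/75 = 21.3%, Compound 2 21/60 = 35.0% → Compound 2
Stage II: Regimen Y 11/27 = 40.7%, Compound 2 20/38 = 52.6% → Compound 2
Overall: Regimen Y 69/208 = 33.2%, Compound 2 78/190 = 41.1% → Compound 2
Compound 2 wins overall and in every disease group — no reversal.

Yes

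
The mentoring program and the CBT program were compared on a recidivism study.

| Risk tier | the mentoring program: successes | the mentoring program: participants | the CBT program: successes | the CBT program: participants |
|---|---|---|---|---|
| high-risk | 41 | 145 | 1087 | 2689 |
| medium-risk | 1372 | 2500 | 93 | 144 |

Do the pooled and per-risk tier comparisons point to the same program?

No

High-risk: the mentoring program 41/145 = 28.3%, the CBT program 1087/2689 = 40.4% → the CBT program
Medium-risk: the mentoring program 1372/2500 = 54.9%, the CBT program 93/144 = 64.6% → the CBT program
Overall: the mentoring program 1413/2645 = 53.4%, the CBT program 1180/2833 = 41.7% → the mentoring program
The CBT program wins each risk group but the mentoring program wins overall — the comparison reverses. The CBT program's participants skew toward high-risk, which has a lower base rate.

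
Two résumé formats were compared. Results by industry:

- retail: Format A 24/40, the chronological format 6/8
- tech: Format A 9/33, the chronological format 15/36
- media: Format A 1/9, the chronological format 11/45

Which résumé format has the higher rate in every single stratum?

the chronological format

Retail: Format A 24/40 = 60.0%, the chronological format 6/8 = 75.0% → the chronological format
Tech: Format A 9/33 = 27.3%, the chronological format 15/36 = 41.7% → the chronological format
Media: Format A 1/9 = 11.1%, the chronological format 11/45 = 24.4% → the chronological format
The chronological format has the higher rate in all 3 groups.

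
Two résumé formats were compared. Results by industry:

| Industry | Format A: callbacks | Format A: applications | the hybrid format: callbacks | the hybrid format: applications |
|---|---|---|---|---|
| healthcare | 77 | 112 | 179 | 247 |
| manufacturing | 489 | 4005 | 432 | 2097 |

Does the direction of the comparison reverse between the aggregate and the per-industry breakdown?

Healthcare: Format A 77/112 = 68.8%, the hybrid format 179/247 = 72.5% → the hybrid format
Manufacturing: Format A 489/4005 = 12.2%, the hybrid format 432/2097 = 20.6% → the hybrid format
Overall: Format A 566/4117 = 13.7%, the hybrid format 611/2344 = 26.1% → the hybrid format
The hybrid format wins overall and in every industry group — no reversal.

No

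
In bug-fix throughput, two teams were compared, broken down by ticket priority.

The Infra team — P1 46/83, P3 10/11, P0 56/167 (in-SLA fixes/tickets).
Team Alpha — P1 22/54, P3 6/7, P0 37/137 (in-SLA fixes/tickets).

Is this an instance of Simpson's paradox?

P1: the Infra team 46/83 = 55.4%, Team Alpha 22/54 = 40.7% → the Infra team
P3: the Infra team 10/11 = 90.9%, Team Alpha 6/7 = 85.7% → the Infra team
P0: the Infra team 56/167 = 33.5%, Team Alpha 37/137 = 27.0% → the Infra team
Overall: the Infra team 112/261 = 42.9%, Team Alpha 65/198 = 32.8% → the Infra team
The Infra team wins overall and in every ticket group — no reversal.

No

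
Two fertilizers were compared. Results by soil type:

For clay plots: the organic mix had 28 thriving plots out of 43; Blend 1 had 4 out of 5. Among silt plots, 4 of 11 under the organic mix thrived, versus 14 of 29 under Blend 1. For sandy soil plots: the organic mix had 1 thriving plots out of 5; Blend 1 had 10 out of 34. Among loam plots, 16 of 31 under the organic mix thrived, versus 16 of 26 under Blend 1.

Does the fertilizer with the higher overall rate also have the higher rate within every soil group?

No

Clay: the organic mix 28/43 = 65.1%, Blend 1 4/5 = 80.0% → Blend 1
Silt: the organic mix 4/11 = 36.4%, Blend 1 14/29 = 48.3% → Blend 1
Sandy soil: the organic mix 1/5 = 20.0%, Blend 1 10/34 = 29.4% → Blend 1
Loam: the organic mix 16/31 = 51.6%, Blend 1 16/26 = 61.5% → Blend 1
Overall: the organic mix 49/90 = 54.4%, Blend 1 44/94 = 46.8% → the organic mix
Blend 1 wins each soil group but the organic mix wins overall — the comparison reverses. Blend 1's plots skew toward sandy soil, which has a lower base rate.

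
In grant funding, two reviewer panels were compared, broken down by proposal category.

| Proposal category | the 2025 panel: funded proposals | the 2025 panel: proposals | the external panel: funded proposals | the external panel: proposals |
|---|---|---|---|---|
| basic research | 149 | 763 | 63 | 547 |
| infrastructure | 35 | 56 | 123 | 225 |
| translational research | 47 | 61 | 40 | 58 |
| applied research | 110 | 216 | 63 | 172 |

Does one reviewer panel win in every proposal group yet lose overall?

Basic research: the 2025 panel 149/763 = 19.5%, the external panel 63/547 = 11.5% → the 2025 panel
Infrastructure: the 2025 panel 35/56 = 62.5%, the external panel 123/225 = 54.7% → the 2025 panel
Translational research: the 2025 panel 47/61 = 77.0%, the external panel 40/58 = 69.0% → the 2025 panel
Applied research: the 2025 panel 110/216 = 50.9%, the external panel 63/172 = 36.6% → the 2025 panel
Overall: the 2025 panel 341/1096 = 31.1%, the external panel 289/1002 = 28.8% → the 2025 panel
The 2025 panel wins overall and in every proposal group — no reversal.

No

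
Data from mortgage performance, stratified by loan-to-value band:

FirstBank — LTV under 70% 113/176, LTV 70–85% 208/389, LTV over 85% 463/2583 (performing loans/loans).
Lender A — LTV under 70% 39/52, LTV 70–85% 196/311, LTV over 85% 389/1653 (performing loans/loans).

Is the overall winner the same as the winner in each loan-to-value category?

LTV under 70%: FirstBank 113/176 = 64.2%, Lender A 39/52 = 75.0% → Lender A
LTV 70–85%: FirstBank 208/389 = 53.5%, Lender A 196/311 = 63.0% → Lender A
LTV over 85%: FirstBank 463/2583 = 17.9%, Lender A 389/1653 = 23.5% → Lender A
Overall: FirstBank 784/3148 = 24.9%, Lender A 624/2016 = 31.0% → Lender A
Lender A wins overall and in every loan-to-value group — no reversal.

Yes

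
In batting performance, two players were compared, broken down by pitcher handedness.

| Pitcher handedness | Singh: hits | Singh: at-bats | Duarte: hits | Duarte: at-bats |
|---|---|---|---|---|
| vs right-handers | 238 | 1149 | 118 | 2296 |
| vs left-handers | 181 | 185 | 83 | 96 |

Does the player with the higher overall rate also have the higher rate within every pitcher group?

Vs right-handers: Singh 238/1149 = 20.7%, Duarte 118/2296 = 5.1% → Singh
Vs left-handers: Singh 181/185 = 97.8%, Duarte 83/96 = 86.5% → Singh
Overall: Singh 419/1334 = 31.4%, Duarte 201/2392 = 8.4% → Singh
Singh wins overall and in every pitcher group — no reversal.

Yes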